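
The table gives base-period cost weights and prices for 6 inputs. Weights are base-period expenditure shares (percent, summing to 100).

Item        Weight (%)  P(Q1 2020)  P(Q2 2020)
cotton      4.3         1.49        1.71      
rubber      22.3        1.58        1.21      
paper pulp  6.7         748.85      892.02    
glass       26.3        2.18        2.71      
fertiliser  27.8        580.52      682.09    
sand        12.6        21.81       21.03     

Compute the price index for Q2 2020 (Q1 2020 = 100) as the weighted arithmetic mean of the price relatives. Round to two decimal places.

107.50

cotton: 4.3 × (1.71/1.49) = 4.3 × 1.147651 = 4.9349
rubber: 22.3 × (1.21/1.58) = 22.3 × 0.765823 = 17.0778
paper pulp: 6.7 × (892.02/748.85) = 6.7 × 1.191186 = 7.9809
glass: 26.3 × (2.71/2.18) = 26.3 × 1.243119 = 32.6940
fertiliser: 27.8 × (682.09/580.52) = 27.8 × 1.174964 = 32.6640
sand: 12.6 × (21.03/21.81) = 12.6 × 0.964237 = 12.1494
Index = Σ wᵢ·(p₁ᵢ/p₀ᵢ) = 4.9349 + 17.0778 + 7.9809 + 32.6940 + 32.6640 + 12.1494 = 107.5011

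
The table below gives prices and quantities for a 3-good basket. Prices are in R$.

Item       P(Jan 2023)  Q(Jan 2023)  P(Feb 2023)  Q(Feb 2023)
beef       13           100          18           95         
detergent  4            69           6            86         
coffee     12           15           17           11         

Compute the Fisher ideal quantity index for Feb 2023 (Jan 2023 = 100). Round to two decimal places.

Laspeyres component (base-period weights):
ΣP(Jan 2023)Q(Feb 2023) = 13×95 + 4×86 + 12×11 = 1235 + 344 + 132 = 1711
ΣP(Jan 2023)Q(Jan 2023) = 13×100 + 4×69 + 12×15 = 1300 + 276 + 180 = 1756
L = 1711 / 1756 × 100 = 97.4374
Paasche component (current-period weights):
ΣP(Feb 2023)Q(Feb 2023) = 18×95 + 6×86 + 17×11 = 1710 + 516 + 187 = 2413
ΣP(Feb 2023)Q(Jan 2023) = 18×100 + 6×69 + 17×15 = 1800 + 414 + 255 = 2469
P = 2413 / 2469 × 100 = 97.7319
Fisher = √(L × P) = √(97.4374 × 97.7319) = 97.5845

97.58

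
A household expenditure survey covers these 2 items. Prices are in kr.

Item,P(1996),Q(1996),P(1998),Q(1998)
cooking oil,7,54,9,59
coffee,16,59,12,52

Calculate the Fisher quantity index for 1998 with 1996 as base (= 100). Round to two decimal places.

Laspeyres component (base-period weights):
ΣP(1996)Q(1998) = 7×59 + 16×52 = 413 + 832 = 1245
ΣP(1996)Q(1996) = 7×54 + 16×59 = 378 + 944 = 1322
L = 1245 / 1322 × 100 = 94.1755
Paasche component (current-period weights):
ΣP(1998)Q(1998) = 9×59 + 12×52 = 531 + 624 = 1155
ΣP(1998)Q(1996) = 9×54 + 12×59 = 486 + 708 = 1194
P = 1155 / 1194 × 100 = 96.7337
Fisher = √(L × P) = √(94.1755 × 96.7337) = 95.4460

95.45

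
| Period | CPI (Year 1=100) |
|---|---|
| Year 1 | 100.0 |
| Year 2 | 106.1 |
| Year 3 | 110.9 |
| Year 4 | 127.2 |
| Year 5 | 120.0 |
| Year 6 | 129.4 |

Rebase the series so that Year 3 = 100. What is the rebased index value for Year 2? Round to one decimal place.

Rebased(Year 2) = 106.1 / 110.9 × 100 = 95.6718

95.7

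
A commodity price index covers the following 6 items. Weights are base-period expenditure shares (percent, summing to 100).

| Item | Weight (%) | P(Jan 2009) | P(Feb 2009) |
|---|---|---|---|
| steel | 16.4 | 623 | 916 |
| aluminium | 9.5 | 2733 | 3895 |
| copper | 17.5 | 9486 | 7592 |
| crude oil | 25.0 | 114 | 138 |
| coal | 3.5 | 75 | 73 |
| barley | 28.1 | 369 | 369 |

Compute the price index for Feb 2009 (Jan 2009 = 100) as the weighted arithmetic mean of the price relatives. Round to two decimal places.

113.43

steel: 16.4 × (916/623) = 16.4 × 1.470305 = 24.1130
aluminium: 9.5 × (3895/2733) = 9.5 × 1.425174 = 13.5392
copper: 17.5 × (7592/9486) = 17.5 × 0.800337 = 14.0059
crude oil: 25.0 × (138/114) = 25.0 × 1.210526 = 30.2632
coal: 3.5 × (73/75) = 3.5 × 0.973333 = 3.4067
barley: 28.1 × (369/369) = 28.1 × 1.000000 = 28.1000
Index = Σ wᵢ·(p₁ᵢ/p₀ᵢ) = 24.1130 + 13.5392 + 14.0059 + 30.2632 + 3.4067 + 28.1000 = 113.4279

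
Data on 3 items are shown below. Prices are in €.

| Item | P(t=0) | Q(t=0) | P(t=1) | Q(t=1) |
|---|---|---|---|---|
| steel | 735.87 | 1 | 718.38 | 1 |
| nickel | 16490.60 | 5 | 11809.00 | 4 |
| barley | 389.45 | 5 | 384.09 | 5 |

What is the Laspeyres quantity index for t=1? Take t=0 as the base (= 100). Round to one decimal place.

80.6

Laspeyres quantity index uses base-period prices as weights.
ΣP(t=0)·Q(t=1) = 735.87×1 + 16490.60×4 + 389.45×5 = 735.87 + 65962.4 + 1947.25 = 68645.52
ΣP(t=0)·Q(t=0) = 735.87×1 + 16490.60×5 + 389.45×5 = 735.87 + 82453 + 1947.25 = 85136.12
Index = 68645.52 / 85136.12 × 100 = 80.6303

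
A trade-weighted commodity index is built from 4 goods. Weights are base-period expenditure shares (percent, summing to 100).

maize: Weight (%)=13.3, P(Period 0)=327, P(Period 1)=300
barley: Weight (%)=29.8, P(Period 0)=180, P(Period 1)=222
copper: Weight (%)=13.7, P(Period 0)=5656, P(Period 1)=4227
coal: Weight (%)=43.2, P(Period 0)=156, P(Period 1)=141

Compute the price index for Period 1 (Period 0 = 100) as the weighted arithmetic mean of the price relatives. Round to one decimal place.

maize: 13.3 × (300/327) = 13.3 × 0.917431 = 12.2018
barley: 29.8 × (222/180) = 29.8 × 1.233333 = 36.7533
copper: 13.7 × (4227/5656) = 13.7 × 0.747348 = 10.2387
coal: 43.2 × (141/156) = 43.2 × 0.903846 = 39.0462
Index = Σ wᵢ·(p₁ᵢ/p₀ᵢ) = 12.2018 + 36.7533 + 10.2387 + 39.0462 = 98.2400

98.2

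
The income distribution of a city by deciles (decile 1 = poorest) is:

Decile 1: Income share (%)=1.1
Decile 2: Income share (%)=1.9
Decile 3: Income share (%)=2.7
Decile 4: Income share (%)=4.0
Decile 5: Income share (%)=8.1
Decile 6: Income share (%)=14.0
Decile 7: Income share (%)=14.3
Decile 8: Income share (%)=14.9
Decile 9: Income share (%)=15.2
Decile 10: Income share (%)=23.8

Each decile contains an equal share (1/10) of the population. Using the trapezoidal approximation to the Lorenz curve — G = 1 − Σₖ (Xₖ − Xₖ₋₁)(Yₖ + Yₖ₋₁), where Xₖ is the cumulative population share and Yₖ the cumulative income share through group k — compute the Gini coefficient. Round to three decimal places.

0.395

Cumulative income shares Yₖ: 0.0110, 0.0300, 0.0570, 0.0970, 0.1780, 0.3180, 0.4610, 0.6100, 0.7620, 1.0000
Σ (Xₖ−Xₖ₋₁)(Yₖ+Yₖ₋₁) = (1/10)(0.0110+0.0000) + (1/10)(0.0300+0.0110) + (1/10)(0.0570+0.0300) + (1/10)(0.0970+0.0570) + (1/10)(0.1780+0.0970) + (1/10)(0.3180+0.1780) + (1/10)(0.4610+0.3180) + (1/10)(0.6100+0.4610) + (1/10)(0.7620+0.6100) + (1/10)(1.0000+0.7620)
  = 0.0011 + 0.0041 + 0.0087 + 0.0154 + 0.0275 + 0.0496 + 0.0779 + 0.1071 + 0.1372 + 0.1762 = 0.6048
G = 1 − 0.6048 = 0.3952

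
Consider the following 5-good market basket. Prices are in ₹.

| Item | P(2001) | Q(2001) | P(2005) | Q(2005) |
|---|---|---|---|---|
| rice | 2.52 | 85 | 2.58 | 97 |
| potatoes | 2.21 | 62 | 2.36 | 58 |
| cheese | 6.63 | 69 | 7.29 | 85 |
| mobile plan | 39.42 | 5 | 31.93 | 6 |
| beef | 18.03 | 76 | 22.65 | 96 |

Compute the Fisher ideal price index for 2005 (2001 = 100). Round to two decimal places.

115.94

Laspeyres component (base-period weights):
ΣP(2005)Q(2001) = 2.58×85 + 2.36×62 + 7.29×69 + 31.93×5 + 22.65×76 = 219.3 + 146.32 + 503.01 + 159.65 + 1721.4 = 2749.68
ΣP(2001)Q(2001) = 2.52×85 + 2.21×62 + 6.63×69 + 39.42×5 + 18.03×76 = 214.2 + 137.02 + 457.47 + 197.1 + 1370.28 = 2376.07
L = 2749.68 / 2376.07 × 100 = 115.7239
Paasche component (current-period weights):
ΣP(2005)Q(2005) = 2.58×97 + 2.36×58 + 7.29×85 + 31.93×6 + 22.65×96 = 250.26 + 136.88 + 619.65 + 191.58 + 2174.4 = 3372.77
ΣP(2001)Q(2005) = 2.52×97 + 2.21×58 + 6.63×85 + 39.42×6 + 18.03×96 = 244.44 + 128.18 + 563.55 + 236.52 + 1730.88 = 2903.57
P = 3372.77 / 2903.57 × 100 = 116.1594
Fisher = √(L × P) = √(115.7239 × 116.1594) = 115.9414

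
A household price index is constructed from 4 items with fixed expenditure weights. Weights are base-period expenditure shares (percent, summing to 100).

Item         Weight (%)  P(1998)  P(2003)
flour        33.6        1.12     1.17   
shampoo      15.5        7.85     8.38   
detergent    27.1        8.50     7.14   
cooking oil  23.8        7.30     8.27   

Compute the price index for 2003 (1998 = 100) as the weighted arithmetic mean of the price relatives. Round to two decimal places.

101.37

flour: 33.6 × (1.17/1.12) = 33.6 × 1.044643 = 35.1000
shampoo: 15.5 × (8.38/7.85) = 15.5 × 1.067516 = 16.5465
detergent: 27.1 × (7.14/8.50) = 27.1 × 0.840000 = 22.7640
cooking oil: 23.8 × (8.27/7.30) = 23.8 × 1.132877 = 26.9625
Index = Σ wᵢ·(p₁ᵢ/p₀ᵢ) = 35.1000 + 16.5465 + 22.7640 + 26.9625 = 101.3730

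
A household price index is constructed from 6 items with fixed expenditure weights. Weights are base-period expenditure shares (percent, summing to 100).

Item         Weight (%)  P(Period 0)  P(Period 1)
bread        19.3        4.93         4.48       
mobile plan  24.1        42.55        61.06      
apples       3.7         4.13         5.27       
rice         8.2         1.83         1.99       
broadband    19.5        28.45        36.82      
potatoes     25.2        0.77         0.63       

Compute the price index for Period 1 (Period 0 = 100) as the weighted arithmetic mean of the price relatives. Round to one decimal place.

111.6

bread: 19.3 × (4.48/4.93) = 19.3 × 0.908722 = 17.5383
mobile plan: 24.1 × (61.06/42.55) = 24.1 × 1.435018 = 34.5839
apples: 3.7 × (5.27/4.13) = 3.7 × 1.276029 = 4.7213
rice: 8.2 × (1.99/1.83) = 8.2 × 1.087432 = 8.9169
broadband: 19.5 × (36.82/28.45) = 19.5 × 1.294200 = 25.2369
potatoes: 25.2 × (0.63/0.77) = 25.2 × 0.818182 = 20.6182
Index = Σ wᵢ·(p₁ᵢ/p₀ᵢ) = 17.5383 + 34.5839 + 4.7213 + 8.9169 + 25.2369 + 20.6182 = 111.6156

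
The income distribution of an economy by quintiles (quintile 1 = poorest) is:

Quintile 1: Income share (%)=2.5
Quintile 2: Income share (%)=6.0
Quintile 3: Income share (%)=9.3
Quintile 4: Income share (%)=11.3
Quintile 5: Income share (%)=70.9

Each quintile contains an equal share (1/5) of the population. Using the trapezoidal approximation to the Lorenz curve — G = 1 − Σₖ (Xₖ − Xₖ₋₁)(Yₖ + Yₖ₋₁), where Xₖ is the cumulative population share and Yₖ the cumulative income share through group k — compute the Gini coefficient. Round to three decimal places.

0.568

Cumulative income shares Yₖ: 0.0250, 0.0850, 0.1780, 0.2910, 1.0000
Σ (Xₖ−Xₖ₋₁)(Yₖ+Yₖ₋₁) = (1/5)(0.0250+0.0000) + (1/5)(0.0850+0.0250) + (1/5)(0.1780+0.0850) + (1/5)(0.2910+0.1780) + (1/5)(1.0000+0.2910)
  = 0.0050 + 0.0220 + 0.0526 + 0.0938 + 0.2582 = 0.4316
G = 1 − 0.4316 = 0.5684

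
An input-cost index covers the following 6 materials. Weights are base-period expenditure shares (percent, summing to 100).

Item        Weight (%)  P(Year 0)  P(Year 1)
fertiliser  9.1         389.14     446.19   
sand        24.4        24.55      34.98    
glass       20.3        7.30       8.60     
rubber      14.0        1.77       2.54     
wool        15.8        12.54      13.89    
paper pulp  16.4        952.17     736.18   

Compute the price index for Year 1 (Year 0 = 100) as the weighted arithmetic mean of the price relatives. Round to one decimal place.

fertiliser: 9.1 × (446.19/389.14) = 9.1 × 1.146605 = 10.4341
sand: 24.4 × (34.98/24.55) = 24.4 × 1.424847 = 34.7663
glass: 20.3 × (8.60/7.30) = 20.3 × 1.178082 = 23.9151
rubber: 14.0 × (2.54/1.77) = 14.0 × 1.435028 = 20.0904
wool: 15.8 × (13.89/12.54) = 15.8 × 1.107656 = 17.5010
paper pulp: 16.4 × (736.18/952.17) = 16.4 × 0.773160 = 12.6798
Index = Σ wᵢ·(p₁ᵢ/p₀ᵢ) = 10.4341 + 34.7663 + 23.9151 + 20.0904 + 17.5010 + 12.6798 = 119.3866

119.4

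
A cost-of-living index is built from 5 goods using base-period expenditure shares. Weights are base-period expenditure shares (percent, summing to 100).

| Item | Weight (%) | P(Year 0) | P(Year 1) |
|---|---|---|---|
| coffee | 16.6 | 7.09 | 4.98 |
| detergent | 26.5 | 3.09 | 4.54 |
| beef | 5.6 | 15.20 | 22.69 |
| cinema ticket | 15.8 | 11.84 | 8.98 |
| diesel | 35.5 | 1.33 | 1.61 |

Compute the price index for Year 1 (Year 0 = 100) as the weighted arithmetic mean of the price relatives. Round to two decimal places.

coffee: 16.6 × (4.98/7.09) = 16.6 × 0.702398 = 11.6598
detergent: 26.5 × (4.54/3.09) = 26.5 × 1.469256 = 38.9353
beef: 5.6 × (22.69/15.20) = 5.6 × 1.492763 = 8.3595
cinema ticket: 15.8 × (8.98/11.84) = 15.8 × 0.758446 = 11.9834
diesel: 35.5 × (1.61/1.33) = 35.5 × 1.210526 = 42.9737
Index = Σ wᵢ·(p₁ᵢ/p₀ᵢ) = 11.6598 + 38.9353 + 8.3595 + 11.9834 + 42.9737 = 113.9117

113.91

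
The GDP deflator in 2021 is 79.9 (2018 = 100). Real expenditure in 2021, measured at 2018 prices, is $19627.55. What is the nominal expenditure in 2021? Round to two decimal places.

Nominal = Real × (Index/100) = 19627.55 × (79.9/100)
        = 19627.55 × 0.799 = 15682.4124

15682.41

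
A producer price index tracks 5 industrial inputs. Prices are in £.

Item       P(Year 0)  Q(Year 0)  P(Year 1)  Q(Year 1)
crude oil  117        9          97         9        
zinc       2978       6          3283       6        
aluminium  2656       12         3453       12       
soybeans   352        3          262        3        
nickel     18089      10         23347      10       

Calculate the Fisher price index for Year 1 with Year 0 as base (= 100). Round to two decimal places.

127.29

Laspeyres component (base-period weights):
ΣP(Year 1)Q(Year 0) = 97×9 + 3283×6 + 3453×12 + 262×3 + 23347×10 = 873 + 19698 + 41436 + 786 + 233470 = 296263
ΣP(Year 0)Q(Year 0) = 117×9 + 2978×6 + 2656×12 + 352×3 + 18089×10 = 1053 + 17868 + 31872 + 1056 + 180890 = 232739
L = 296263 / 232739 × 100 = 127.2941
Paasche component (current-period weights):
ΣP(Year 1)Q(Year 1) = 97×9 + 3283×6 + 3453×12 + 262×3 + 23347×10 = 873 + 19698 + 41436 + 786 + 233470 = 296263
ΣP(Year 0)Q(Year 1) = 117×9 + 2978×6 + 2656×12 + 352×3 + 18089×10 = 1053 + 17868 + 31872 + 1056 + 180890 = 232739
P = 296263 / 232739 × 100 = 127.2941
Fisher = √(L × P) = √(127.2941 × 127.2941) = 127.2941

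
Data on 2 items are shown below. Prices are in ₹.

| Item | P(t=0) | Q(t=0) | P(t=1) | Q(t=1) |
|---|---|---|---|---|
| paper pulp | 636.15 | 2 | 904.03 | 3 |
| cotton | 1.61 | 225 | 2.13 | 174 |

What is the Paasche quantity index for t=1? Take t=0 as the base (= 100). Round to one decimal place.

Paasche quantity index uses current-period prices as weights.
ΣP(t=1)·Q(t=1) = 904.03×3 + 2.13×174 = 2712.09 + 370.62 = 3082.71
ΣP(t=1)·Q(t=0) = 904.03×2 + 2.13×225 = 1808.06 + 479.25 = 2287.31
Index = 3082.71 / 2287.31 × 100 = 134.7745

134.8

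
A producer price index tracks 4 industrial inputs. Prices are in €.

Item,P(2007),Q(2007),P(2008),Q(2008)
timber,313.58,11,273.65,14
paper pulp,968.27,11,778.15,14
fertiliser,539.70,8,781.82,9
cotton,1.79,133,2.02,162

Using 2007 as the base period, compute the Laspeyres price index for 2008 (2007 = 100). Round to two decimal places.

96.98

Laspeyres price index uses base-period quantities as weights.
ΣP(2008)·Q(2007) = 273.65×11 + 778.15×11 + 781.82×8 + 2.02×133 = 3010.15 + 8559.65 + 6254.56 + 268.66 = 18093.02
ΣP(2007)·Q(2007) = 313.58×11 + 968.27×11 + 539.70×8 + 1.79×133 = 3449.38 + 10650.97 + 4317.6 + 238.07 = 18656.02
Index = 18093.02 / 18656.02 × 100 = 96.9822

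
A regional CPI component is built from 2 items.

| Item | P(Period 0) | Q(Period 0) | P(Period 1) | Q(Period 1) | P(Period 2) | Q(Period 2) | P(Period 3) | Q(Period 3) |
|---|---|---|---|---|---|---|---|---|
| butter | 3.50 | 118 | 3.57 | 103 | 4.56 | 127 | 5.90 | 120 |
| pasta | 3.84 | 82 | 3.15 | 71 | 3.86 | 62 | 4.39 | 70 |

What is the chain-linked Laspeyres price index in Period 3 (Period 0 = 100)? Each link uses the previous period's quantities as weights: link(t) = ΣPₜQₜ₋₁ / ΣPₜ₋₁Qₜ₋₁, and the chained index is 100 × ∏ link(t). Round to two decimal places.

146.55

Link Period 0→Period 1:
ΣP(Period 1)Q(Period 0) = 3.57×118 + 3.15×82 = 421.26 + 258.3 = 679.56
ΣP(Period 0)Q(Period 0) = 3.50×118 + 3.84×82 = 413 + 314.88 = 727.88
link = 679.56/727.88 = 0.933615
Link Period 1→Period 2:
ΣP(Period 2)Q(Period 1) = 4.56×103 + 3.86×71 = 469.68 + 274.06 = 743.74
ΣP(Period 1)Q(Period 1) = 3.57×103 + 3.15×71 = 367.71 + 223.65 = 591.36
link = 743.74/591.36 = 1.257677
Link Period 2→Period 3:
ΣP(Period 3)Q(Period 2) = 5.90×127 + 4.39×62 = 749.3 + 272.18 = 1021.48
ΣP(Period 2)Q(Period 2) = 4.56×127 + 3.86×62 = 579.12 + 239.32 = 818.44
link = 1021.48/818.44 = 1.248082
Chained index = 100 × 0.933615 × 1.257677 × 1.248082 = 146.5481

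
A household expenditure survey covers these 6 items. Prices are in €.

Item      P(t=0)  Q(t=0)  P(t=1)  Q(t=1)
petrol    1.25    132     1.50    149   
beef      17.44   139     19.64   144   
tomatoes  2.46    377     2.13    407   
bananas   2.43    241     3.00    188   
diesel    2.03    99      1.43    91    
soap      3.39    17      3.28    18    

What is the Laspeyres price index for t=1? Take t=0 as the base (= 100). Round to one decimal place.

Laspeyres price index uses base-period quantities as weights.
ΣP(t=1)·Q(t=0) = 1.50×132 + 19.64×139 + 2.13×377 + 3.00×241 + 1.43×99 + 3.28×17 = 198 + 2729.96 + 803.01 + 723 + 141.57 + 55.76 = 4651.3
ΣP(t=0)·Q(t=0) = 1.25×132 + 17.44×139 + 2.46×377 + 2.43×241 + 2.03×99 + 3.39×17 = 165 + 2424.16 + 927.42 + 585.63 + 200.97 + 57.63 = 4360.81
Index = 4651.3 / 4360.81 × 100 = 106.6614

106.7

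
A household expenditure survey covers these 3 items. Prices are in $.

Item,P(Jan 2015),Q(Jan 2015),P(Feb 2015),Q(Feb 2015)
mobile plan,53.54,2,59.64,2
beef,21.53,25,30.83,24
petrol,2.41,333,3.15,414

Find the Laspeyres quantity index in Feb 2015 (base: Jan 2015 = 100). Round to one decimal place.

Laspeyres quantity index uses base-period prices as weights.
ΣP(Jan 2015)·Q(Feb 2015) = 53.54×2 + 21.53×24 + 2.41×414 = 107.08 + 516.72 + 997.74 = 1621.54
ΣP(Jan 2015)·Q(Jan 2015) = 53.54×2 + 21.53×25 + 2.41×333 = 107.08 + 538.25 + 802.53 = 1447.86
Index = 1621.54 / 1447.86 × 100 = 111.9956

112.0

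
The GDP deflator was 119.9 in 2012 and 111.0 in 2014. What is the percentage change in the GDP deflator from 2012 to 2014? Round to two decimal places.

-7.42%

Change = (111.0 − 119.9) / 119.9 × 100
       = -8.9 / 119.9 × 100 = -7.4229%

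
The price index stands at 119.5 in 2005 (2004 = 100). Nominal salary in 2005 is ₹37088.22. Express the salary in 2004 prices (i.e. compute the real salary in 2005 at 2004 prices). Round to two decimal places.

Real = Nominal ÷ (Index/100) = 37088.22 ÷ (119.5/100)
     = 37088.22 ÷ 1.195 = 31036.1674

31036.17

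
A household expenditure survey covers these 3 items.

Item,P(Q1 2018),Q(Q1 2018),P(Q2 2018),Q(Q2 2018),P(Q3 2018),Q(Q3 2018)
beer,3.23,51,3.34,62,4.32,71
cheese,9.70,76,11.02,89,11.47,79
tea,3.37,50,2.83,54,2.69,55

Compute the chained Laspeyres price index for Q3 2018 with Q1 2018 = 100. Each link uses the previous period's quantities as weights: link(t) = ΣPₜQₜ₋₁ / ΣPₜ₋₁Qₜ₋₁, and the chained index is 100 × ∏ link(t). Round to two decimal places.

114.84

Link Q1 2018→Q2 2018:
ΣP(Q2 2018)Q(Q1 2018) = 3.34×51 + 11.02×76 + 2.83×50 = 170.34 + 837.52 + 141.5 = 1149.36
ΣP(Q1 2018)Q(Q1 2018) = 3.23×51 + 9.70×76 + 3.37×50 = 164.73 + 737.2 + 168.5 = 1070.43
link = 1149.36/1070.43 = 1.073737
Link Q2 2018→Q3 2018:
ΣP(Q3 2018)Q(Q2 2018) = 4.32×62 + 11.47×89 + 2.69×54 = 267.84 + 1020.83 + 145.26 = 1433.93
ΣP(Q2 2018)Q(Q2 2018) = 3.34×62 + 11.02×89 + 2.83×54 = 207.08 + 980.78 + 152.82 = 1340.68
link = 1433.93/1340.68 = 1.069554
Chained index = 100 × 1.073737 × 1.069554 = 114.8420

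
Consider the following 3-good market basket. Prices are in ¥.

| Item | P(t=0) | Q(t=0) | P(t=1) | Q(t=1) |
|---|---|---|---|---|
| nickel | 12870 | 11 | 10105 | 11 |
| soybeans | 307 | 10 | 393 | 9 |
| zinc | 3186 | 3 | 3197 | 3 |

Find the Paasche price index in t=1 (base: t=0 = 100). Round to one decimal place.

Paasche price index uses current-period quantities as weights.
ΣP(t=1)·Q(t=1) = 10105×11 + 393×9 + 3197×3 = 111155 + 3537 + 9591 = 124283
ΣP(t=0)·Q(t=1) = 12870×11 + 307×9 + 3186×3 = 141570 + 2763 + 9558 = 153891
Index = 124283 / 153891 × 100 = 80.7604

80.8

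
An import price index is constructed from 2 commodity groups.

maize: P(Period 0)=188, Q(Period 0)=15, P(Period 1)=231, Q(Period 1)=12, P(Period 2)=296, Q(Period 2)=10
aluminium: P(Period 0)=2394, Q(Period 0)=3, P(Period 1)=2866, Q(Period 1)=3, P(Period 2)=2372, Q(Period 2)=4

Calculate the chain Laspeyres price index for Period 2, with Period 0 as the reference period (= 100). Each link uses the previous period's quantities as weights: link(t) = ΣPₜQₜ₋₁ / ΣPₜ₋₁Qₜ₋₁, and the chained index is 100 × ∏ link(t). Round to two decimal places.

113.16

Link Period 0→Period 1:
ΣP(Period 1)Q(Period 0) = 231×15 + 2866×3 = 3465 + 8598 = 12063
ΣP(Period 0)Q(Period 0) = 188×15 + 2394×3 = 2820 + 7182 = 10002
link = 12063/10002 = 1.206059
Link Period 1→Period 2:
ΣP(Period 2)Q(Period 1) = 296×12 + 2372×3 = 3552 + 7116 = 10668
ΣP(Period 1)Q(Period 1) = 231×12 + 2866×3 = 2772 + 8598 = 11370
link = 10668/11370 = 0.938259
Chained index = 100 × 1.206059 × 0.938259 = 113.1595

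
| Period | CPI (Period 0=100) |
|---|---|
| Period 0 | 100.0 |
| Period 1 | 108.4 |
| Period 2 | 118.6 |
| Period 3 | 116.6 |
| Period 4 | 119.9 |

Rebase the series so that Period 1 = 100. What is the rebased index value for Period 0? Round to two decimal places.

Rebased(Period 0) = 100.0 / 108.4 × 100 = 92.2509

92.25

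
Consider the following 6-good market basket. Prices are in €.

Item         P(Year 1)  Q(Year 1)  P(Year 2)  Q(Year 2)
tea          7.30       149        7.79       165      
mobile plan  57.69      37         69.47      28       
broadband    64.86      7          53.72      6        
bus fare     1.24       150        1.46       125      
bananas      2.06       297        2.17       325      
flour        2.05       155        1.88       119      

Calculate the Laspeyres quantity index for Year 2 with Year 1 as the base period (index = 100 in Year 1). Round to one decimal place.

Laspeyres quantity index uses base-period prices as weights.
ΣP(Year 1)·Q(Year 2) = 7.30×165 + 57.69×28 + 64.86×6 + 1.24×125 + 2.06×325 + 2.05×119 = 1204.5 + 1615.32 + 389.16 + 155 + 669.5 + 243.95 = 4277.43
ΣP(Year 1)·Q(Year 1) = 7.30×149 + 57.69×37 + 64.86×7 + 1.24×150 + 2.06×297 + 2.05×155 = 1087.7 + 2134.53 + 454.02 + 186 + 611.82 + 317.75 = 4791.82
Index = 4277.43 / 4791.82 × 100 = 89.2652

89.3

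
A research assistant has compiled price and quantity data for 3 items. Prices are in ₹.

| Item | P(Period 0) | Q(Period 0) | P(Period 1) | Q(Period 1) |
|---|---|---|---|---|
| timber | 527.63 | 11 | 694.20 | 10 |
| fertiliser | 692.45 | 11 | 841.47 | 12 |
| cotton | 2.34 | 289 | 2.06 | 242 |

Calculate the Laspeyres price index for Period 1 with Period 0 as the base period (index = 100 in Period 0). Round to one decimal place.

Laspeyres price index uses base-period quantities as weights.
ΣP(Period 1)·Q(Period 0) = 694.20×11 + 841.47×11 + 2.06×289 = 7636.2 + 9256.17 + 595.34 = 17487.71
ΣP(Period 0)·Q(Period 0) = 527.63×11 + 692.45×11 + 2.34×289 = 5803.93 + 7616.95 + 676.26 = 14097.14
Index = 17487.71 / 14097.14 × 100 = 124.0515

124.1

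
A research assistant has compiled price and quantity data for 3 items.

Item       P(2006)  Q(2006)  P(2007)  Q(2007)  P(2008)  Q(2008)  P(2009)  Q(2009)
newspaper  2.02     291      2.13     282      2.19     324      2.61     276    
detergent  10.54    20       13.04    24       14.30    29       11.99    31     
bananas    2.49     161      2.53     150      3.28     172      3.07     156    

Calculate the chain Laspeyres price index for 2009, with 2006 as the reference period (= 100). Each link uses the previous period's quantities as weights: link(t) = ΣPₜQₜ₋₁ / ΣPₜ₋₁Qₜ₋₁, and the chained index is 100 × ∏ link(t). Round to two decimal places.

122.99

Link 2006→2007:
ΣP(2007)Q(2006) = 2.13×291 + 13.04×20 + 2.53×161 = 619.83 + 260.8 + 407.33 = 1287.96
ΣP(2006)Q(2006) = 2.02×291 + 10.54×20 + 2.49×161 = 587.82 + 210.8 + 400.89 = 1199.51
link = 1287.96/1199.51 = 1.073738
Link 2007→2008:
ΣP(2008)Q(2007) = 2.19×282 + 14.30×24 + 3.28×150 = 617.58 + 343.2 + 492 = 1452.78
ΣP(2007)Q(2007) = 2.13×282 + 13.04×24 + 2.53×150 = 600.66 + 312.96 + 379.5 = 1293.12
link = 1452.78/1293.12 = 1.123469
Link 2008→2009:
ΣP(2009)Q(2008) = 2.61×324 + 11.99×29 + 3.07×172 = 845.64 + 347.71 + 528.04 = 1721.39
ΣP(2008)Q(2008) = 2.19×324 + 14.30×29 + 3.28×172 = 709.56 + 414.7 + 564.16 = 1688.42
link = 1721.39/1688.42 = 1.019527
Chained index = 100 × 1.073738 × 1.123469 × 1.019527 = 122.9867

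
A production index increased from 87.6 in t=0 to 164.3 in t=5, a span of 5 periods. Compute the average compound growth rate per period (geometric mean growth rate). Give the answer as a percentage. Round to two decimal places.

Growth factor = (164.3/87.6)^(1/5) = (1.875571)^(1/5) = 1.134036
Growth rate = 1.134036 − 1 = 0.134036 = 13.4036%

13.40%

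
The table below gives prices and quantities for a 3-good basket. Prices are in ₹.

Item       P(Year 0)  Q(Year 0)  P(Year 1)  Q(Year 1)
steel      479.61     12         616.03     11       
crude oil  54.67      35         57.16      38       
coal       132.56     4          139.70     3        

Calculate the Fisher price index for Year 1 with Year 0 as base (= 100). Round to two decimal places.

Laspeyres component (base-period weights):
ΣP(Year 1)Q(Year 0) = 616.03×12 + 57.16×35 + 139.70×4 = 7392.36 + 2000.6 + 558.8 = 9951.76
ΣP(Year 0)Q(Year 0) = 479.61×12 + 54.67×35 + 132.56×4 = 5755.32 + 1913.45 + 530.24 = 8199.01
L = 9951.76 / 8199.01 × 100 = 121.3776
Paasche component (current-period weights):
ΣP(Year 1)Q(Year 1) = 616.03×11 + 57.16×38 + 139.70×3 = 6776.33 + 2172.08 + 419.1 = 9367.51
ΣP(Year 0)Q(Year 1) = 479.61×11 + 54.67×38 + 132.56×3 = 5275.71 + 2077.46 + 397.68 = 7750.85
P = 9367.51 / 7750.85 × 100 = 120.8578
Fisher = √(L × P) = √(121.3776 × 120.8578) = 121.1174

121.12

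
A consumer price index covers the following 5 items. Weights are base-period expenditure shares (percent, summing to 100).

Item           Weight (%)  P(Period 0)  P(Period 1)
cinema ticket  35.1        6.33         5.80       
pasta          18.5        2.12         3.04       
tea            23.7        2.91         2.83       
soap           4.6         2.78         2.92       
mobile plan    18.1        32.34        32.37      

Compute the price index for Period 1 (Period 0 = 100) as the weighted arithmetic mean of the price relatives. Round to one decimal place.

cinema ticket: 35.1 × (5.80/6.33) = 35.1 × 0.916272 = 32.1611
pasta: 18.5 × (3.04/2.12) = 18.5 × 1.433962 = 26.5283
tea: 23.7 × (2.83/2.91) = 23.7 × 0.972509 = 23.0485
soap: 4.6 × (2.92/2.78) = 4.6 × 1.050360 = 4.8317
mobile plan: 18.1 × (32.37/32.34) = 18.1 × 1.000928 = 18.1168
Index = Σ wᵢ·(p₁ᵢ/p₀ᵢ) = 32.1611 + 26.5283 + 23.0485 + 4.8317 + 18.1168 = 104.6863

104.7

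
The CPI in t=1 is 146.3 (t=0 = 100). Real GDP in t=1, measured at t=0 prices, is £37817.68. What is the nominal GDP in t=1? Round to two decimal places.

55327.27

Nominal = Real × (Index/100) = 37817.68 × (146.3/100)
        = 37817.68 × 1.463 = 55327.2658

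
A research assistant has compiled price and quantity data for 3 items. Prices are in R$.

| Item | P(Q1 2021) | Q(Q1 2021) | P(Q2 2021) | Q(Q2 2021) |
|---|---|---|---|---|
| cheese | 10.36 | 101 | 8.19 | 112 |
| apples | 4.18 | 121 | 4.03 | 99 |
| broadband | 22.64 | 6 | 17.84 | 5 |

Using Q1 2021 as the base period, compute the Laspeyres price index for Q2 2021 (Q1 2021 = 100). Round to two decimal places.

84.23

Laspeyres price index uses base-period quantities as weights.
ΣP(Q2 2021)·Q(Q1 2021) = 8.19×101 + 4.03×121 + 17.84×6 = 827.19 + 487.63 + 107.04 = 1421.86
ΣP(Q1 2021)·Q(Q1 2021) = 10.36×101 + 4.18×121 + 22.64×6 = 1046.36 + 505.78 + 135.84 = 1687.98
Index = 1421.86 / 1687.98 × 100 = 84.2344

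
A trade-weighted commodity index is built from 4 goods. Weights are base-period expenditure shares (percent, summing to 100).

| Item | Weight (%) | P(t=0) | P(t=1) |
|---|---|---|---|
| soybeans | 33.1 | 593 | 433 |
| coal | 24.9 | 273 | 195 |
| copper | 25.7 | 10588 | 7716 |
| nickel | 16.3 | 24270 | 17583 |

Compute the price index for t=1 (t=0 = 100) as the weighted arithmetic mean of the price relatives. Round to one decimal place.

72.5

soybeans: 33.1 × (433/593) = 33.1 × 0.730185 = 24.1691
coal: 24.9 × (195/273) = 24.9 × 0.714286 = 17.7857
copper: 25.7 × (7716/10588) = 25.7 × 0.728750 = 18.7289
nickel: 16.3 × (17583/24270) = 16.3 × 0.724475 = 11.8089
Index = Σ wᵢ·(p₁ᵢ/p₀ᵢ) = 24.1691 + 17.7857 + 18.7289 + 11.8089 = 72.4927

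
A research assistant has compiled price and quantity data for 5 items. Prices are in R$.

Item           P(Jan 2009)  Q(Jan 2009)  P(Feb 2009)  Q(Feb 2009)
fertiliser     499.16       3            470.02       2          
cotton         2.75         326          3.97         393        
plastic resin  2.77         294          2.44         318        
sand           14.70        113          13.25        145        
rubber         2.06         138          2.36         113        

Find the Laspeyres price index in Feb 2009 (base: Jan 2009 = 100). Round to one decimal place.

Laspeyres price index uses base-period quantities as weights.
ΣP(Feb 2009)·Q(Jan 2009) = 470.02×3 + 3.97×326 + 2.44×294 + 13.25×113 + 2.36×138 = 1410.06 + 1294.22 + 717.36 + 1497.25 + 325.68 = 5244.57
ΣP(Jan 2009)·Q(Jan 2009) = 499.16×3 + 2.75×326 + 2.77×294 + 14.70×113 + 2.06×138 = 1497.48 + 896.5 + 814.38 + 1661.1 + 284.28 = 5153.74
Index = 5244.57 / 5153.74 × 100 = 101.7624

101.8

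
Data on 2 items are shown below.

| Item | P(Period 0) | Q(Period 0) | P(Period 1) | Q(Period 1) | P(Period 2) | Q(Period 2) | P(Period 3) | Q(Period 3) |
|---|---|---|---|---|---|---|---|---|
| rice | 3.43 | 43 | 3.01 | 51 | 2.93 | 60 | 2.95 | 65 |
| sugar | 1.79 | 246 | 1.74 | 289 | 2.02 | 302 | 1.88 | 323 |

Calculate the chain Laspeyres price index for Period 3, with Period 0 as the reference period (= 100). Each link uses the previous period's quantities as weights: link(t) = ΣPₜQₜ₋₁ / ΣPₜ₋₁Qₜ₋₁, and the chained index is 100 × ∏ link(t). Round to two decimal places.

Link Period 0→Period 1:
ΣP(Period 1)Q(Period 0) = 3.01×43 + 1.74×246 = 129.43 + 428.04 = 557.47
ΣP(Period 0)Q(Period 0) = 3.43×43 + 1.79×246 = 147.49 + 440.34 = 587.83
link = 557.47/587.83 = 0.948352
Link Period 1→Period 2:
ΣP(Period 2)Q(Period 1) = 2.93×51 + 2.02×289 = 149.43 + 583.78 = 733.21
ΣP(Period 1)Q(Period 1) = 3.01×51 + 1.74×289 = 153.51 + 502.86 = 656.37
link = 733.21/656.37 = 1.117068
Link Period 2→Period 3:
ΣP(Period 3)Q(Period 2) = 2.95×60 + 1.88×302 = 177 + 567.76 = 744.76
ΣP(Period 2)Q(Period 2) = 2.93×60 + 2.02×302 = 175.8 + 610.04 = 785.84
link = 744.76/785.84 = 0.947725
Chained index = 100 × 0.948352 × 1.117068 × 0.947725 = 100.3995

100.40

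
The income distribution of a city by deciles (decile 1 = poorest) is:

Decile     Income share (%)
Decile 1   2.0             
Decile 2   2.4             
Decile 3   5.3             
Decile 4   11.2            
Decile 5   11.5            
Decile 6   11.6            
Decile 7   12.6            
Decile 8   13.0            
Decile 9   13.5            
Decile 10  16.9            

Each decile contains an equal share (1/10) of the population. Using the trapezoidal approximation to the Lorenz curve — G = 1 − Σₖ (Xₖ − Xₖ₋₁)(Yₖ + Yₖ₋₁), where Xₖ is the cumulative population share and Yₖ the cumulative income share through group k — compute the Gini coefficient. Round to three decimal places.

Cumulative income shares Yₖ: 0.0200, 0.0440, 0.0970, 0.2090, 0.3240, 0.4400, 0.5660, 0.6960, 0.8310, 1.0000
Σ (Xₖ−Xₖ₋₁)(Yₖ+Yₖ₋₁) = (1/10)(0.0200+0.0000) + (1/10)(0.0440+0.0200) + (1/10)(0.0970+0.0440) + (1/10)(0.2090+0.0970) + (1/10)(0.3240+0.2090) + (1/10)(0.4400+0.3240) + (1/10)(0.5660+0.4400) + (1/10)(0.6960+0.5660) + (1/10)(0.8310+0.6960) + (1/10)(1.0000+0.8310)
  = 0.0020 + 0.0064 + 0.0141 + 0.0306 + 0.0533 + 0.0764 + 0.1006 + 0.1262 + 0.1527 + 0.1831 = 0.7454
G = 1 − 0.7454 = 0.2546

0.255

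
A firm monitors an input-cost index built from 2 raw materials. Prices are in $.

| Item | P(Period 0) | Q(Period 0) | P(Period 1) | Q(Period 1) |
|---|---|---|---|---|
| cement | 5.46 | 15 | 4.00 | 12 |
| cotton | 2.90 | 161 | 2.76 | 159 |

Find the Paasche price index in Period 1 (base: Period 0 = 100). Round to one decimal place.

92.4

Paasche price index uses current-period quantities as weights.
ΣP(Period 1)·Q(Period 1) = 4.00×12 + 2.76×159 = 48 + 438.84 = 486.84
ΣP(Period 0)·Q(Period 1) = 5.46×12 + 2.90×159 = 65.52 + 461.1 = 526.62
Index = 486.84 / 526.62 × 100 = 92.4462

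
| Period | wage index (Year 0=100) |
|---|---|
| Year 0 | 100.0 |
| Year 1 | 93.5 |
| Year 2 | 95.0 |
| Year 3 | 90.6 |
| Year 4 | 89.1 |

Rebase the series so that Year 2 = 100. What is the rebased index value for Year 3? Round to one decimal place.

Rebased(Year 3) = 90.6 / 95.0 × 100 = 95.3684

95.4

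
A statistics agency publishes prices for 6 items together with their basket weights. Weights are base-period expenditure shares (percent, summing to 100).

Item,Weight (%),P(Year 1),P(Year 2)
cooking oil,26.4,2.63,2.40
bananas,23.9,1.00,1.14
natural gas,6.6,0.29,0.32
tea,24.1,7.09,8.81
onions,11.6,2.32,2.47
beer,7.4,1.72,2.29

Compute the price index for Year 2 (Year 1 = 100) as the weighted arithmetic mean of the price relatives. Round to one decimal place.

cooking oil: 26.4 × (2.40/2.63) = 26.4 × 0.912548 = 24.0913
bananas: 23.9 × (1.14/1.00) = 23.9 × 1.140000 = 27.2460
natural gas: 6.6 × (0.32/0.29) = 6.6 × 1.103448 = 7.2828
tea: 24.1 × (8.81/7.09) = 24.1 × 1.242595 = 29.9465
onions: 11.6 × (2.47/2.32) = 11.6 × 1.064655 = 12.3500
beer: 7.4 × (2.29/1.72) = 7.4 × 1.331395 = 9.8523
Index = Σ wᵢ·(p₁ᵢ/p₀ᵢ) = 24.0913 + 27.2460 + 7.2828 + 29.9465 + 12.3500 + 9.8523 = 110.7689

110.8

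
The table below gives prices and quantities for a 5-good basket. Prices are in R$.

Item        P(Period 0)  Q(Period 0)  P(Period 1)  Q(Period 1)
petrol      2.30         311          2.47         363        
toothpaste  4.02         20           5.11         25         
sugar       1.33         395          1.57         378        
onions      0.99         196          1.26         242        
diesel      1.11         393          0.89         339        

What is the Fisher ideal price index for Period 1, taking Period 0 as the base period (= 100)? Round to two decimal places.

Laspeyres component (base-period weights):
ΣP(Period 1)Q(Period 0) = 2.47×311 + 5.11×20 + 1.57×395 + 1.26×196 + 0.89×393 = 768.17 + 102.2 + 620.15 + 246.96 + 349.77 = 2087.25
ΣP(Period 0)Q(Period 0) = 2.30×311 + 4.02×20 + 1.33×395 + 0.99×196 + 1.11×393 = 715.3 + 80.4 + 525.35 + 194.04 + 436.23 = 1951.32
L = 2087.25 / 1951.32 × 100 = 106.9661
Paasche component (current-period weights):
ΣP(Period 1)Q(Period 1) = 2.47×363 + 5.11×25 + 1.57×378 + 1.26×242 + 0.89×339 = 896.61 + 127.75 + 593.46 + 304.92 + 301.71 = 2224.45
ΣP(Period 0)Q(Period 1) = 2.30×363 + 4.02×25 + 1.33×378 + 0.99×242 + 1.11×339 = 834.9 + 100.5 + 502.74 + 239.58 + 376.29 = 2054.01
P = 2224.45 / 2054.01 × 100 = 108.2979
Fisher = √(L × P) = √(106.9661 × 108.2979) = 107.6299

107.63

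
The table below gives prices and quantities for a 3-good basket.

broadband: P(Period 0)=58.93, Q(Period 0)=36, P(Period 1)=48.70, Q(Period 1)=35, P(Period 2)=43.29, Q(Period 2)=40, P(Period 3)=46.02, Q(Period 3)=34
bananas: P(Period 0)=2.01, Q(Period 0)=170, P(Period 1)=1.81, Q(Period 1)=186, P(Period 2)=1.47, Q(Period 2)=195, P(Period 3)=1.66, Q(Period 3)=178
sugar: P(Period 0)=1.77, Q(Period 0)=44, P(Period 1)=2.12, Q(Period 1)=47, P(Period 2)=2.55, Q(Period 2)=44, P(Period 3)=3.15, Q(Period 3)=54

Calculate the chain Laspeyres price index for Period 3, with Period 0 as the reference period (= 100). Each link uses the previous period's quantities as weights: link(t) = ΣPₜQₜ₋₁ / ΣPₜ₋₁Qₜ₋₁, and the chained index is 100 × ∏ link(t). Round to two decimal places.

81.70

Link Period 0→Period 1:
ΣP(Period 1)Q(Period 0) = 48.70×36 + 1.81×170 + 2.12×44 = 1753.2 + 307.7 + 93.28 = 2154.18
ΣP(Period 0)Q(Period 0) = 58.93×36 + 2.01×170 + 1.77×44 = 2121.48 + 341.7 + 77.88 = 2541.06
link = 2154.18/2541.06 = 0.847749
Link Period 1→Period 2:
ΣP(Period 2)Q(Period 1) = 43.29×35 + 1.47×186 + 2.55×47 = 1515.15 + 273.42 + 119.85 = 1908.42
ΣP(Period 1)Q(Period 1) = 48.70×35 + 1.81×186 + 2.12×47 = 1704.5 + 336.66 + 99.64 = 2140.8
link = 1908.42/2140.8 = 0.891452
Link Period 2→Period 3:
ΣP(Period 3)Q(Period 2) = 46.02×40 + 1.66×195 + 3.15×44 = 1840.8 + 323.7 + 138.6 = 2303.1
ΣP(Period 2)Q(Period 2) = 43.29×40 + 1.47×195 + 2.55×44 = 1731.6 + 286.65 + 112.2 = 2130.45
link = 2303.1/2130.45 = 1.081039
Chained index = 100 × 0.847749 × 0.891452 × 1.081039 = 81.6971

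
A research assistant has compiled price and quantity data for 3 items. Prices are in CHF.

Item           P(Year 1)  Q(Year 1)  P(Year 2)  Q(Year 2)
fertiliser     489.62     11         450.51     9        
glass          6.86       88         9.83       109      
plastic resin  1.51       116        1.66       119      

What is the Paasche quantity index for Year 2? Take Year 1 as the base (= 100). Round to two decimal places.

88.53

Paasche quantity index uses current-period prices as weights.
ΣP(Year 2)·Q(Year 2) = 450.51×9 + 9.83×109 + 1.66×119 = 4054.59 + 1071.47 + 197.54 = 5323.6
ΣP(Year 2)·Q(Year 1) = 450.51×11 + 9.83×88 + 1.66×116 = 4955.61 + 865.04 + 192.56 = 6013.21
Index = 5323.6 / 6013.21 × 100 = 88.5317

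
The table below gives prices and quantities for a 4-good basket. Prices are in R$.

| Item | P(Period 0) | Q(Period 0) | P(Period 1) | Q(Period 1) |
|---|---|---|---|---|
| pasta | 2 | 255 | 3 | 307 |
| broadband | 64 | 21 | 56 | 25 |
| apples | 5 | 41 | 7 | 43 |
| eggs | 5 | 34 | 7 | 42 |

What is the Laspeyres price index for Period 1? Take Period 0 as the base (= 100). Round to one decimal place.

Laspeyres price index uses base-period quantities as weights.
ΣP(Period 1)·Q(Period 0) = 3×255 + 56×21 + 7×41 + 7×34 = 765 + 1176 + 287 + 238 = 2466
ΣP(Period 0)·Q(Period 0) = 2×255 + 64×21 + 5×41 + 5×34 = 510 + 1344 + 205 + 170 = 2229
Index = 2466 / 2229 × 100 = 110.6326

110.6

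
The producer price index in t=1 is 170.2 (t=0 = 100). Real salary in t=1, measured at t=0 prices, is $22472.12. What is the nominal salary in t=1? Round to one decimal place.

38247.5

Nominal = Real × (Index/100) = 22472.12 × (170.2/100)
        = 22472.12 × 1.702 = 38247.5482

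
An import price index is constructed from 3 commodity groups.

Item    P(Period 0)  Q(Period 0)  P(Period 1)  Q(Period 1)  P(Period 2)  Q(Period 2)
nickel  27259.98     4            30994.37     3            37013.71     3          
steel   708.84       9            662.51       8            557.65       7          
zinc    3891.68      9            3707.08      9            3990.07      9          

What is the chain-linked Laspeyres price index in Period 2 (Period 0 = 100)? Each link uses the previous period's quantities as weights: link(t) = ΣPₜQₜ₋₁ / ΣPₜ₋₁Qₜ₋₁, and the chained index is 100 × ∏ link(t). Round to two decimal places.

124.85

Link Period 0→Period 1:
ΣP(Period 1)Q(Period 0) = 30994.37×4 + 662.51×9 + 3707.08×9 = 123977.48 + 5962.59 + 33363.72 = 163303.79
ΣP(Period 0)Q(Period 0) = 27259.98×4 + 708.84×9 + 3891.68×9 = 109039.92 + 6379.56 + 35025.12 = 150444.6
link = 163303.79/150444.6 = 1.085475
Link Period 1→Period 2:
ΣP(Period 2)Q(Period 1) = 37013.71×3 + 557.65×8 + 3990.07×9 = 111041.13 + 4461.2 + 35910.63 = 151412.96
ΣP(Period 1)Q(Period 1) = 30994.37×3 + 662.51×8 + 3707.08×9 = 92983.11 + 5300.08 + 33363.72 = 131646.91
link = 151412.96/131646.91 = 1.150144
Chained index = 100 × 1.085475 × 1.150144 = 124.8453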